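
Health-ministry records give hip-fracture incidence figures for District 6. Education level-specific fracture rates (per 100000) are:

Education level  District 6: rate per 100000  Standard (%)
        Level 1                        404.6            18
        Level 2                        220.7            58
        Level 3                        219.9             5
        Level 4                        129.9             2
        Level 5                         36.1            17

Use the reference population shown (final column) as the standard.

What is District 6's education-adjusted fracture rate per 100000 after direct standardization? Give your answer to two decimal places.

220.56

Standard weights: 0.18, 0.58, 0.05, 0.02, 0.17.
Standardized rate: 0.1800×404.6 + 0.5800×220.7 + 0.0500×219.9 + 0.0200×129.9 + 0.1700×36.1 = 220.5640 per 100000.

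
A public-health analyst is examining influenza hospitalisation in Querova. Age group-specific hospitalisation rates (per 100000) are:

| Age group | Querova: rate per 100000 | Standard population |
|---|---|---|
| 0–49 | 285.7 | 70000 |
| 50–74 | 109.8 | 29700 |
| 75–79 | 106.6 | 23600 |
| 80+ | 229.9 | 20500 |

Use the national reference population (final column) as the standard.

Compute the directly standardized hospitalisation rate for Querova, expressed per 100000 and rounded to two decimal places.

212.02

Standard total = 143800; weights = 0.4868, 0.2065, 0.1641, 0.1426.
Standardized rate: 0.4868×285.7 + 0.2065×109.8 + 0.1641×106.6 + 0.1426×229.9 = 212.0220 per 100000.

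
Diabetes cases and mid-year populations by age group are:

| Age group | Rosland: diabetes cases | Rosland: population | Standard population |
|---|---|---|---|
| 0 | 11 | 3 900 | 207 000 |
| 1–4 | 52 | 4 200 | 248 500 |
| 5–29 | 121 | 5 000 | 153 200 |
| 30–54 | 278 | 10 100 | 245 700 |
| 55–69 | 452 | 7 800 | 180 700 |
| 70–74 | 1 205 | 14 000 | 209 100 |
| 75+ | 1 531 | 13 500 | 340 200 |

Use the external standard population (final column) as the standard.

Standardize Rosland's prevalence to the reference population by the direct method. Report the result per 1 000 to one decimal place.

51.2

Age-specific rates per 1 000 for Rosland: 2.821, 12.381, 24.200, 27.525, 57.949, 86.071, 113.407.
Standard total = 1 584 400; weights = 0.1306, 0.1568, 0.0967, 0.1551, 0.1140, 0.1320, 0.2147.
Standardized rate: 0.1306×2.821 + 0.1568×12.381 + 0.0967×24.200 + 0.1551×27.525 + 0.1140×57.949 + 0.1320×86.071 + 0.2147×113.407 = 51.2376 per 1 000.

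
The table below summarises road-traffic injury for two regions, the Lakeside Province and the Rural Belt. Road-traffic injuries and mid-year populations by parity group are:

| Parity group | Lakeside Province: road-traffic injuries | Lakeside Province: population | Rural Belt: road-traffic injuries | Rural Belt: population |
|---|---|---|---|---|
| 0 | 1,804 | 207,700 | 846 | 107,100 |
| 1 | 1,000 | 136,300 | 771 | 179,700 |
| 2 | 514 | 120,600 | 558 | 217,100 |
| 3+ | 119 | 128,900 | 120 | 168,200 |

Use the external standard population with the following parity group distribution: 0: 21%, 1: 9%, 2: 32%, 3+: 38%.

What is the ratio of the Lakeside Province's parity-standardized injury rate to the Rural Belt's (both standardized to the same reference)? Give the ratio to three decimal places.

1.338

Parity-specific rates per 100,000 for the Lakeside Province: 868.56, 733.68, 426.20, 92.32.
For the Rural Belt: 789.92, 429.05, 257.02, 71.34.
Standard weights: 0.21, 0.09, 0.32, 0.38.
The Lakeside Province: 0.2100×868.56 + 0.0900×733.68 + 0.3200×426.20 + 0.3800×92.32 = 419.8947 per 100,000.
The Rural Belt: 0.2100×789.92 + 0.0900×429.05 + 0.3200×257.02 + 0.3800×71.34 = 313.8551 per 100,000.
Ratio = 419.8947 ÷ 313.8551 = 1.33786.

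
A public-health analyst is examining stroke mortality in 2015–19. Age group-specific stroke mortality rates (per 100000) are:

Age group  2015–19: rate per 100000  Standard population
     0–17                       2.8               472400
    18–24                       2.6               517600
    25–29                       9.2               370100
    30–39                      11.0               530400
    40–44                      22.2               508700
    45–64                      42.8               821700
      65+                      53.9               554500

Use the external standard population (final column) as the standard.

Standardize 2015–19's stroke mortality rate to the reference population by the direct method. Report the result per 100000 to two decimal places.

23.38

Standard total = 3775400; weights = 0.1251, 0.1371, 0.0980, 0.1405, 0.1347, 0.2176, 0.1469.
Standardized rate: 0.1251×2.8 + 0.1371×2.6 + 0.0980×9.2 + 0.1405×11.0 + 0.1347×22.2 + 0.2176×42.8 + 0.1469×53.9 = 23.3769 per 100000.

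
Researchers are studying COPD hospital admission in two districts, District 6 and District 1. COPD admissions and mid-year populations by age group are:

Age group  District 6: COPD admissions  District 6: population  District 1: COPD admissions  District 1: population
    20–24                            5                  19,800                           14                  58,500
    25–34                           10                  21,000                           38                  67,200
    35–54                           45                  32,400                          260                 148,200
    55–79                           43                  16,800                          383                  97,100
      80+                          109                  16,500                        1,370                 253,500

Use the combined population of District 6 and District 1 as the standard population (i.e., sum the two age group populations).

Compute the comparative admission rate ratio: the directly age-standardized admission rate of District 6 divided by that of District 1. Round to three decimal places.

Age-specific rates per 10,000 for District 6: 2.53, 4.76, 13.89, 25.60, 66.06.
For District 1: 2.39, 5.65, 17.54, 39.44, 54.04.
Combined standard total = 731,000; weights = 0.1071, 0.1207, 0.2471, 0.1558, 0.3694.
District 6: 0.1071×2.53 + 0.1207×4.76 + 0.2471×13.89 + 0.1558×25.60 + 0.3694×66.06 = 32.6645 per 10,000.
District 1: 0.1071×2.39 + 0.1207×5.65 + 0.2471×17.54 + 0.1558×39.44 + 0.3694×54.04 = 31.3802 per 10,000.
Ratio = 32.6645 ÷ 31.3802 = 1.04093.

1.041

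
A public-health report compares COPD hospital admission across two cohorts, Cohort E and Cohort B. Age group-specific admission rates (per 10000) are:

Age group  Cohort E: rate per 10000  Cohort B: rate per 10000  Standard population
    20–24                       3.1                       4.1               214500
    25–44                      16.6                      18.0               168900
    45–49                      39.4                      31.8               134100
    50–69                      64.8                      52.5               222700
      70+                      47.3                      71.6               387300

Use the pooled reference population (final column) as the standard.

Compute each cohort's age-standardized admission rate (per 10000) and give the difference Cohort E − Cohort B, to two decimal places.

Standard total = 1127500; weights = 0.1902, 0.1498, 0.1189, 0.1975, 0.3435.
Cohort E: 0.1902×3.1 + 0.1498×16.6 + 0.1189×39.4 + 0.1975×64.8 + 0.3435×47.3 = 36.8093 per 10000.
Cohort B: 0.1902×4.1 + 0.1498×18.0 + 0.1189×31.8 + 0.1975×52.5 + 0.3435×71.6 = 42.2230 per 10000.
Difference = 36.8093 − 42.2230 = -5.4137.

-5.41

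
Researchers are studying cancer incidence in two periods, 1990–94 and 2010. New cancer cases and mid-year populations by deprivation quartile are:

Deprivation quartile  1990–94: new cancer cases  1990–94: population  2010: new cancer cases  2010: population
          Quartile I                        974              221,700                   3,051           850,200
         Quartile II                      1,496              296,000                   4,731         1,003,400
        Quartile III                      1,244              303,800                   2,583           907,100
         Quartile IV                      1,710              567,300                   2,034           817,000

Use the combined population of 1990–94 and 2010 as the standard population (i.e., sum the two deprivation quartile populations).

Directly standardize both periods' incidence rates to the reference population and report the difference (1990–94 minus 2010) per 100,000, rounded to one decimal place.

71.3

Deprivation-specific rates per 100,000 for 1990–94: 439.33, 505.41, 409.48, 301.43.
For 2010: 358.86, 471.50, 284.75, 248.96.
Combined standard total = 4,966,500; weights = 0.2158, 0.2616, 0.2438, 0.2787.
1990–94: 0.2158×439.33 + 0.2616×505.41 + 0.2438×409.48 + 0.2787×301.43 = 410.9030 per 100,000.
2010: 0.2158×358.86 + 0.2616×471.50 + 0.2438×284.75 + 0.2787×248.96 = 339.6284 per 100,000.
Difference = 410.9030 − 339.6284 = 71.2746.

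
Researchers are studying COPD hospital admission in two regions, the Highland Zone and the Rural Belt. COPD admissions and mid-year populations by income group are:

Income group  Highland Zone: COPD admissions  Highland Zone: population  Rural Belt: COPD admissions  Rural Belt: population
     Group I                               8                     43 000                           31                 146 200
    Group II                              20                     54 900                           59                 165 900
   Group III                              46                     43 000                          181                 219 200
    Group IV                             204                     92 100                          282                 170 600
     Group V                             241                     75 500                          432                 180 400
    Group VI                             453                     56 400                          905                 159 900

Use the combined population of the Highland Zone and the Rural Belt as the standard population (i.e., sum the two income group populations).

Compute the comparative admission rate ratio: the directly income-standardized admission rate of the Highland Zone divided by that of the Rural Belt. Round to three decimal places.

Income-specific rates per 10 000 for the Highland Zone: 1.86, 3.64, 10.70, 22.15, 31.92, 80.32.
For the Rural Belt: 2.12, 3.56, 8.26, 16.53, 23.95, 56.60.
Combined standard total = 1 407 100; weights = 0.1345, 0.1569, 0.1863, 0.1867, 0.1819, 0.1537.
The Highland Zone: 0.1345×1.86 + 0.1569×3.64 + 0.1863×10.70 + 0.1867×22.15 + 0.1819×31.92 + 0.1537×80.32 = 25.1024 per 10 000.
The Rural Belt: 0.1345×2.12 + 0.1569×3.56 + 0.1863×8.26 + 0.1867×16.53 + 0.1819×23.95 + 0.1537×56.60 = 18.5232 per 10 000.
Ratio = 25.1024 ÷ 18.5232 = 1.35519.

1.355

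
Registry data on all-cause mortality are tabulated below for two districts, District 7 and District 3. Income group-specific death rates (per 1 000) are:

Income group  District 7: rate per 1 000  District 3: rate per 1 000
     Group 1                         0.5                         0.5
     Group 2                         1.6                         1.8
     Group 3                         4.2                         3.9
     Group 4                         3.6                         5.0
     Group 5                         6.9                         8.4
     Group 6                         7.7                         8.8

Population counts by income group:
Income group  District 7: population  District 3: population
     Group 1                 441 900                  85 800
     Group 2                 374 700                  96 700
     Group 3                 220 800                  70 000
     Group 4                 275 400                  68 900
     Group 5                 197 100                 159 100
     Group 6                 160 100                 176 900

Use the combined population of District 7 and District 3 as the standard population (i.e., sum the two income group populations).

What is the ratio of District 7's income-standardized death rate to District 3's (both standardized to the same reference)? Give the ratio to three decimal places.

Combined standard total = 2 327 400; weights = 0.2267, 0.2025, 0.1249, 0.1479, 0.1530, 0.1448.
District 7: 0.2267×0.5 + 0.2025×1.6 + 0.1249×4.2 + 0.1479×3.6 + 0.1530×6.9 + 0.1448×7.7 = 3.6657 per 1 000.
District 3: 0.2267×0.5 + 0.2025×1.8 + 0.1249×3.9 + 0.1479×5.0 + 0.1530×8.4 + 0.1448×8.8 = 4.2647 per 1 000.
Ratio = 3.6657 ÷ 4.2647 = 0.85955.

0.860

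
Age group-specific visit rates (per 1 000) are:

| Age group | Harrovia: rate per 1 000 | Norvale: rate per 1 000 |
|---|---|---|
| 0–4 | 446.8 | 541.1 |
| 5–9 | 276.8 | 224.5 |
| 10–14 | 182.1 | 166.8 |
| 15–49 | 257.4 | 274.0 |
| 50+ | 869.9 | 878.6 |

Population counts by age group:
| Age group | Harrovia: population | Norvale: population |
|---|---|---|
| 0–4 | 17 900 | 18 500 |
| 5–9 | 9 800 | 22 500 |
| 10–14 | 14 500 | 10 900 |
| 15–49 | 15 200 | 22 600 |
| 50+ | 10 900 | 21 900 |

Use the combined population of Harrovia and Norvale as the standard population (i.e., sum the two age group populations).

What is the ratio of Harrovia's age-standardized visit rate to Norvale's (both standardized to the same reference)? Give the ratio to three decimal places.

0.968

Combined standard total = 164 700; weights = 0.2210, 0.1961, 0.1542, 0.2295, 0.1991.
Harrovia: 0.2210×446.8 + 0.1961×276.8 + 0.1542×182.1 + 0.2295×257.4 + 0.1991×869.9 = 413.4301 per 1 000.
Norvale: 0.2210×541.1 + 0.1961×224.5 + 0.1542×166.8 + 0.2295×274.0 + 0.1991×878.6 = 427.1973 per 1 000.
Ratio = 413.4301 ÷ 427.1973 = 0.96777.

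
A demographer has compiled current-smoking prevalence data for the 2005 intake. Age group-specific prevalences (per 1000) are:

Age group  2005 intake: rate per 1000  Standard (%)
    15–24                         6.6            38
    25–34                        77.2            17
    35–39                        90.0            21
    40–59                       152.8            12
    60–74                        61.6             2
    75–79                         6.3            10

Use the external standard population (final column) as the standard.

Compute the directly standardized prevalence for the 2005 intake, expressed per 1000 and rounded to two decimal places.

Standard weights: 0.38, 0.17, 0.21, 0.12, 0.02, 0.10.
Standardized rate: 0.3800×6.6 + 0.1700×77.2 + 0.2100×90.0 + 0.1200×152.8 + 0.0200×61.6 + 0.1000×6.3 = 54.7300 per 1000.

54.73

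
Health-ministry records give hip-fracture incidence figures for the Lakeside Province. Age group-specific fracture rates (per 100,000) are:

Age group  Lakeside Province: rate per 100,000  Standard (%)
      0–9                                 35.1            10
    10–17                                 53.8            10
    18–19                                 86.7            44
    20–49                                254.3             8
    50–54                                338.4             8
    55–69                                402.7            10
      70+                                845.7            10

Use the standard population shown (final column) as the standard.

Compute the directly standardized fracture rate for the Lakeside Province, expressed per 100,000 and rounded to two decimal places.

Standard weights: 0.10, 0.10, 0.44, 0.08, 0.08, 0.10, 0.10.
Standardized rate: 0.1000×35.1 + 0.1000×53.8 + 0.4400×86.7 + 0.0800×254.3 + 0.0800×338.4 + 0.1000×402.7 + 0.1000×845.7 = 219.2940 per 100,000.

219.29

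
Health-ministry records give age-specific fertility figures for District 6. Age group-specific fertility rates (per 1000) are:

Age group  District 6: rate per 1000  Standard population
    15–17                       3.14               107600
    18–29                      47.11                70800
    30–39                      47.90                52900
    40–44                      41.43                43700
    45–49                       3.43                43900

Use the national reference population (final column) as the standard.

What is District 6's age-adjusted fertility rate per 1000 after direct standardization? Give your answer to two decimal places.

Standard total = 318900; weights = 0.3374, 0.2220, 0.1659, 0.1370, 0.1377.
Standardized rate: 0.3374×3.14 + 0.2220×47.11 + 0.1659×47.90 + 0.1370×41.43 + 0.1377×3.43 = 25.6138 per 1000.

25.61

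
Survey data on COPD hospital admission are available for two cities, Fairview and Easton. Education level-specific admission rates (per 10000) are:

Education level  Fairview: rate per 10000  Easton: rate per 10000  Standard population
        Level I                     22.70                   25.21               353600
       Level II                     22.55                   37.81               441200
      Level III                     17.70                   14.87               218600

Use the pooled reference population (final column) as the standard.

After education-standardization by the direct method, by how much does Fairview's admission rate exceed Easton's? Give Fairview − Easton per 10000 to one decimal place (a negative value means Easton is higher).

-6.9

Standard total = 1013400; weights = 0.3489, 0.4354, 0.2157.
Fairview: 0.3489×22.70 + 0.4354×22.55 + 0.2157×17.70 = 21.5561 per 10000.
Easton: 0.3489×25.21 + 0.4354×37.81 + 0.2157×14.87 = 28.4652 per 10000.
Difference = 21.5561 − 28.4652 = -6.9090.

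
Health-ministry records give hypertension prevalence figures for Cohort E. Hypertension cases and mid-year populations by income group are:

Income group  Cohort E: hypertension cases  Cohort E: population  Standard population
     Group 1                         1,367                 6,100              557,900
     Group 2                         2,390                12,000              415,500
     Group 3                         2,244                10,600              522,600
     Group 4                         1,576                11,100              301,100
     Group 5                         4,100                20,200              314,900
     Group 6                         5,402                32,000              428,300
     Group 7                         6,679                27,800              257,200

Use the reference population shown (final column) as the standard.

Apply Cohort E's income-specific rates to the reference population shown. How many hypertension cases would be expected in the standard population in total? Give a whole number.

559173

Income-specific rates per 1,000 for Cohort E: 224.098, 199.167, 211.698, 141.982, 202.970, 168.812, 240.252.
Expected hypertension cases = Σ (standard pop × income-specific rate ÷ 1,000)
= 557,900×224.098/1,000 + 415,500×199.167/1,000 + 522,600×211.698/1,000 + 301,100×141.982/1,000 + 314,900×202.970/1,000 + 428,300×168.812/1,000 + 257,200×240.252/1,000
= 125024.48 + 82753.75 + 110633.43 + 42750.77 + 63915.35 + 72302.39 + 61792.76 = 559172.94.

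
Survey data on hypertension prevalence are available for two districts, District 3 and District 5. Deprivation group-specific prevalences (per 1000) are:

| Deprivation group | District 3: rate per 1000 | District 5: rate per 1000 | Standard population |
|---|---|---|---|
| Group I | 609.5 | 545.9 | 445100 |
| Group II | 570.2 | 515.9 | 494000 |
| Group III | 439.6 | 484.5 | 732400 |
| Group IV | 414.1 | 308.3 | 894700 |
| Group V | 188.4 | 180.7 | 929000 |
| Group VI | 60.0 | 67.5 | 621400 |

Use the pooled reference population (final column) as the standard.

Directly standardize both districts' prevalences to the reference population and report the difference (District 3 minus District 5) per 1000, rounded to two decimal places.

29.00

Standard total = 4116600; weights = 0.1081, 0.1200, 0.1779, 0.2173, 0.2257, 0.1509.
District 3: 0.1081×609.5 + 0.1200×570.2 + 0.1779×439.6 + 0.2173×414.1 + 0.2257×188.4 + 0.1509×60.0 = 354.1110 per 1000.
District 5: 0.1081×545.9 + 0.1200×515.9 + 0.1779×484.5 + 0.2173×308.3 + 0.2257×180.7 + 0.1509×67.5 = 325.1065 per 1000.
Difference = 354.1110 − 325.1065 = 29.0045.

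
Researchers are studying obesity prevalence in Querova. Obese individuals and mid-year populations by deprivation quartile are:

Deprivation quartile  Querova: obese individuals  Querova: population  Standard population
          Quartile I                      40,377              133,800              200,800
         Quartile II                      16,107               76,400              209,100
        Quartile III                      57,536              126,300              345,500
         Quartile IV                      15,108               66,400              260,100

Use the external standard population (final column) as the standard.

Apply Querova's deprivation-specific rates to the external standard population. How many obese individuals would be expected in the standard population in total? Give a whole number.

321252

Deprivation-specific rates per 1,000 for Querova: 301.771, 210.825, 455.550, 227.530.
Expected obese individuals = Σ (standard pop × deprivation-specific rate ÷ 1,000)
= 200,800×301.771/1,000 + 209,100×210.825/1,000 + 345,500×455.550/1,000 + 260,100×227.530/1,000
= 60595.68 + 44083.43 + 157392.62 + 59180.58 = 321252.31.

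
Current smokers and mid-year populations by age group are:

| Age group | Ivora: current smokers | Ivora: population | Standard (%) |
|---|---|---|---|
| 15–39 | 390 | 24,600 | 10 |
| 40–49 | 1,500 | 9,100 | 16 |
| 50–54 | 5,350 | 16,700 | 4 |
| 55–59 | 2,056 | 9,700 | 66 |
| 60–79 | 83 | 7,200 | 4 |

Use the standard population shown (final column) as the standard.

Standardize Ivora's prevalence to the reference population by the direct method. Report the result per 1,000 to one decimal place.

Age-specific rates per 1,000 for Ivora: 15.854, 164.835, 320.359, 211.959, 11.528.
Standard weights: 0.10, 0.16, 0.04, 0.66, 0.04.
Standardized rate: 0.1000×15.854 + 0.1600×164.835 + 0.0400×320.359 + 0.6600×211.959 + 0.0400×11.528 = 181.1273 per 1,000.

181.1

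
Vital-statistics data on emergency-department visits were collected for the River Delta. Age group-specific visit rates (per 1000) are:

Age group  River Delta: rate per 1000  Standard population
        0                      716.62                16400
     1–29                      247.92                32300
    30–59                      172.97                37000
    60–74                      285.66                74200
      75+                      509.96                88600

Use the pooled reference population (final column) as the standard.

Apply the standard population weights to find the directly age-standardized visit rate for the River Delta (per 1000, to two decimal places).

372.39

Standard total = 248500; weights = 0.0660, 0.1300, 0.1489, 0.2986, 0.3565.
Standardized rate: 0.0660×716.62 + 0.1300×247.92 + 0.1489×172.97 + 0.2986×285.66 + 0.3565×509.96 = 372.3891 per 1000.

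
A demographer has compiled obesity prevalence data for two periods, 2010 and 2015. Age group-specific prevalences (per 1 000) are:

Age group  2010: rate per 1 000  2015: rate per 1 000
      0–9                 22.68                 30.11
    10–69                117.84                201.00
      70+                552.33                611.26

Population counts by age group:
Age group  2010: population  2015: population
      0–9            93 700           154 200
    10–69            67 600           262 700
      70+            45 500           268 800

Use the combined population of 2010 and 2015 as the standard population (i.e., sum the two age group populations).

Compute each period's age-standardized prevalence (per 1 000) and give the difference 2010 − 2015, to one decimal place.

-53.6

Combined standard total = 892 500; weights = 0.2778, 0.3701, 0.3522.
2010: 0.2778×22.68 + 0.3701×117.84 + 0.3522×552.33 = 244.4171 per 1 000.
2015: 0.2778×30.11 + 0.3701×201.00 + 0.3522×611.26 = 298.0096 per 1 000.
Difference = 244.4171 − 298.0096 = -53.5925.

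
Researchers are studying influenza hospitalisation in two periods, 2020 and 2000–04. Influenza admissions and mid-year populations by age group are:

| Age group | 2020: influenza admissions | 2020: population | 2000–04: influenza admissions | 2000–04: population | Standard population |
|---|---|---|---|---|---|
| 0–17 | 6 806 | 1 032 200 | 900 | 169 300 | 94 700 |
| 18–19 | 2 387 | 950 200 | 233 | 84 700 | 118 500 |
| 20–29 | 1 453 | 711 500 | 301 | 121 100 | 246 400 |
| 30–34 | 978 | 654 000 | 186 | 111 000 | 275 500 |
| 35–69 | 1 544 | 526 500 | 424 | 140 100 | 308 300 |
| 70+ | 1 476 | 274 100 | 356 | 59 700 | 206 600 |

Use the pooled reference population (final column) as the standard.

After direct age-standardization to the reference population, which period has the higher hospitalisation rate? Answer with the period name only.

2000–04

Age-specific rates per 100 000 for 2020: 659.37, 251.21, 204.22, 149.54, 293.26, 538.49.
For 2000–04: 531.60, 275.09, 248.55, 167.57, 302.64, 596.31.
Standard total = 1 250 000; weights = 0.0758, 0.0948, 0.1971, 0.2204, 0.2466, 0.1653.
2020: 0.0758×659.37 + 0.0948×251.21 + 0.1971×204.22 + 0.2204×149.54 + 0.2466×293.26 + 0.1653×538.49 = 308.3131 per 100 000.
2000–04: 0.0758×531.60 + 0.0948×275.09 + 0.1971×248.55 + 0.2204×167.57 + 0.2466×302.64 + 0.1653×596.31 = 325.4818 per 100 000.
The crude rates (353.00 vs 349.91) would put 2020 higher, but that reflects its age composition; once standardized to a common age structure, 2000–04 has the higher underlying rate.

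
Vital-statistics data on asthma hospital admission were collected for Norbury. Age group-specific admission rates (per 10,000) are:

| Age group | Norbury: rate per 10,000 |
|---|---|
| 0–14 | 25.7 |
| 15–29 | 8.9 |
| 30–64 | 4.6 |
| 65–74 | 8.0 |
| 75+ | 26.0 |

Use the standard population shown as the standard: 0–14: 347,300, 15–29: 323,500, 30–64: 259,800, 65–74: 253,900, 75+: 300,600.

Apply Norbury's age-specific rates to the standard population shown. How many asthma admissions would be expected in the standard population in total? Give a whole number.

2285

Expected asthma admissions = Σ (standard pop × age-specific rate ÷ 10,000)
= 347,300×25.7/10,000 + 323,500×8.9/10,000 + 259,800×4.6/10,000 + 253,900×8.0/10,000 + 300,600×26.0/10,000
= 892.56 + 287.92 + 119.51 + 203.12 + 781.56 = 2284.66.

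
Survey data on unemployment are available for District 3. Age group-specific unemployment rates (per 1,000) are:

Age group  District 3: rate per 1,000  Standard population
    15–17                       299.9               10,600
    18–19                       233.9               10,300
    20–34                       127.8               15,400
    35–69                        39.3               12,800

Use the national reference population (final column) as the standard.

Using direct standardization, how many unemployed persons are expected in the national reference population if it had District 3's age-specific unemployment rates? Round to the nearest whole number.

Expected unemployed persons = Σ (standard pop × age-specific rate ÷ 1,000)
= 10,600×299.9/1,000 + 10,300×233.9/1,000 + 15,400×127.8/1,000 + 12,800×39.3/1,000
= 3178.94 + 2409.17 + 1968.12 + 503.04 = 8059.27.

8059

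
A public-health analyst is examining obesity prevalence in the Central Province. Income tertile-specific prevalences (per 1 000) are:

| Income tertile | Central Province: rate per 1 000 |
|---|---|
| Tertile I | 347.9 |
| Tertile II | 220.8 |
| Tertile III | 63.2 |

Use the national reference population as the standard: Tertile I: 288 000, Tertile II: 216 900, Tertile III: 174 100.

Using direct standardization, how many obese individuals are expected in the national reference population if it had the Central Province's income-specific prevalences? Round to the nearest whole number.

Expected obese individuals = Σ (standard pop × income-specific rate ÷ 1 000)
= 288 000×347.9/1 000 + 216 900×220.8/1 000 + 174 100×63.2/1 000
= 100195.20 + 47891.52 + 11003.12 = 159089.84.

159090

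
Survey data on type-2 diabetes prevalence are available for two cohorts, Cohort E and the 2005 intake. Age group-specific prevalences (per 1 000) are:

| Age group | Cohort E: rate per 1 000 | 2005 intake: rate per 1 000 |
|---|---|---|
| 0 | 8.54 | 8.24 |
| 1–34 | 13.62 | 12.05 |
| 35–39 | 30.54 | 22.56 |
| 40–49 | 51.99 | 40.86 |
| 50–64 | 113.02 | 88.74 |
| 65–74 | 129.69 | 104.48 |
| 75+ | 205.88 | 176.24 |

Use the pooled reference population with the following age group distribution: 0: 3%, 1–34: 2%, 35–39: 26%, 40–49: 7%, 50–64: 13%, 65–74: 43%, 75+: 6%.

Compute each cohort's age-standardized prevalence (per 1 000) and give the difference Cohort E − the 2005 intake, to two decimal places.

18.67

Standard weights: 0.03, 0.02, 0.26, 0.07, 0.13, 0.43, 0.06.
Cohort E: 0.0300×8.54 + 0.0200×13.62 + 0.2600×30.54 + 0.0700×51.99 + 0.1300×113.02 + 0.4300×129.69 + 0.0600×205.88 = 94.9204 per 1 000.
The 2005 intake: 0.0300×8.24 + 0.0200×12.05 + 0.2600×22.56 + 0.0700×40.86 + 0.1300×88.74 + 0.4300×104.48 + 0.0600×176.24 = 76.2510 per 1 000.
Difference = 94.9204 − 76.2510 = 18.6694.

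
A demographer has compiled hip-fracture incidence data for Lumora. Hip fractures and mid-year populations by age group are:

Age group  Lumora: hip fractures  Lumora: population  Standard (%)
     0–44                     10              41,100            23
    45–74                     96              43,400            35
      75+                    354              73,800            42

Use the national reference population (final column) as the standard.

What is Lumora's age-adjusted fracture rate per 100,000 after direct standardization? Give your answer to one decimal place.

Age-specific rates per 100,000 for Lumora: 24.33, 221.20, 479.67.
Standard weights: 0.23, 0.35, 0.42.
Standardized rate: 0.2300×24.33 + 0.3500×221.20 + 0.4200×479.67 = 284.4789 per 100,000.

284.5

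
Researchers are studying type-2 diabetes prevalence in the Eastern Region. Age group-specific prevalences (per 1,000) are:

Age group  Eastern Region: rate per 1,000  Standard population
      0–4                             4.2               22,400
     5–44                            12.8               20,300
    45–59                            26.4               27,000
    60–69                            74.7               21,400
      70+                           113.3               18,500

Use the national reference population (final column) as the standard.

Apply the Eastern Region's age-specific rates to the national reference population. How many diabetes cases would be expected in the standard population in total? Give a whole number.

4761

Expected diabetes cases = Σ (standard pop × age-specific rate ÷ 1,000)
= 22,400×4.2/1,000 + 20,300×12.8/1,000 + 27,000×26.4/1,000 + 21,400×74.7/1,000 + 18,500×113.3/1,000
= 94.08 + 259.84 + 712.80 + 1598.58 + 2096.05 = 4761.35.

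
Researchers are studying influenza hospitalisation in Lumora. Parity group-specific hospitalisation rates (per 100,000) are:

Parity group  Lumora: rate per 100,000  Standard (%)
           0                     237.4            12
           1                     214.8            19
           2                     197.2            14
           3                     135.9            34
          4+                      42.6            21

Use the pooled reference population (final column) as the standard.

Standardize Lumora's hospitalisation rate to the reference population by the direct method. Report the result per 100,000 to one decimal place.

152.1

Standard weights: 0.12, 0.19, 0.14, 0.34, 0.21.
Standardized rate: 0.1200×237.4 + 0.1900×214.8 + 0.1400×197.2 + 0.3400×135.9 + 0.2100×42.6 = 152.0600 per 100,000.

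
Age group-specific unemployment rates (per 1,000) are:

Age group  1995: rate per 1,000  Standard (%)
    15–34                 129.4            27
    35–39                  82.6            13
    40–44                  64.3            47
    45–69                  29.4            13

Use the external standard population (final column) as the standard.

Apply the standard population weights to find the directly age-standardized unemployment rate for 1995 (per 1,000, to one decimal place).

Standard weights: 0.27, 0.13, 0.47, 0.13.
Standardized rate: 0.2700×129.4 + 0.1300×82.6 + 0.4700×64.3 + 0.1300×29.4 = 79.7190 per 1,000.

79.7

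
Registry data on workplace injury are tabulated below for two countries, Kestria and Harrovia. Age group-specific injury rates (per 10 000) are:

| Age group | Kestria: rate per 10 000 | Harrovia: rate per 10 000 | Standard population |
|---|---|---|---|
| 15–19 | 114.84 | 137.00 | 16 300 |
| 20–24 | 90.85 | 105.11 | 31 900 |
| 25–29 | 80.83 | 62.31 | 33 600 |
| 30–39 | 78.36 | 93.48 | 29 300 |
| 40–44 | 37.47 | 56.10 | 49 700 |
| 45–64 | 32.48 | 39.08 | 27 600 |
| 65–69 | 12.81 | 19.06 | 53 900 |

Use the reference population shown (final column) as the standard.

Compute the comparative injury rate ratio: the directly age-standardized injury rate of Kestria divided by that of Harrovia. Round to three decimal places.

Standard total = 242 300; weights = 0.0673, 0.1317, 0.1387, 0.1209, 0.2051, 0.1139, 0.2225.
Kestria: 0.0673×114.84 + 0.1317×90.85 + 0.1387×80.83 + 0.1209×78.36 + 0.2051×37.47 + 0.1139×32.48 + 0.2225×12.81 = 54.6059 per 10 000.
Harrovia: 0.0673×137.00 + 0.1317×105.11 + 0.1387×62.31 + 0.1209×93.48 + 0.2051×56.10 + 0.1139×39.08 + 0.2225×19.06 = 63.1977 per 10 000.
Ratio = 54.6059 ÷ 63.1977 = 0.86405.

0.864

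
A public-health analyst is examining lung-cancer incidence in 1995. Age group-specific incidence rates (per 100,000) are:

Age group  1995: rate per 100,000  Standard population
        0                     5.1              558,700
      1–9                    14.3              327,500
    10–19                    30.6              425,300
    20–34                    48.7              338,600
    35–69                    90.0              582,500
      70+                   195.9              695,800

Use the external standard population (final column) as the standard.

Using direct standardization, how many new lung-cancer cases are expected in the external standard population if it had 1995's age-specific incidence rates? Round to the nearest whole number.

Expected new lung-cancer cases = Σ (standard pop × age-specific rate ÷ 100,000)
= 558,700×5.1/100,000 + 327,500×14.3/100,000 + 425,300×30.6/100,000 + 338,600×48.7/100,000 + 582,500×90.0/100,000 + 695,800×195.9/100,000
= 28.49 + 46.83 + 130.14 + 164.90 + 524.25 + 1363.07 = 2257.69.

2258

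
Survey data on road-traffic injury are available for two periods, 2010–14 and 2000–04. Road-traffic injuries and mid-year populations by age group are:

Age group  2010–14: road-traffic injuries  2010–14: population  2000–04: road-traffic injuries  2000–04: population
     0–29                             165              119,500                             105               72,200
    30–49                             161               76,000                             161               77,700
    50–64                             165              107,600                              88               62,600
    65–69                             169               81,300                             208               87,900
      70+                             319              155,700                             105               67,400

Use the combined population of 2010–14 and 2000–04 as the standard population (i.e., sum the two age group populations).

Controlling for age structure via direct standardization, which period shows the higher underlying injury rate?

Age-specific rates per 100,000 for 2010–14: 138.08, 211.84, 153.35, 207.87, 204.88.
For 2000–04: 145.43, 207.21, 140.58, 236.63, 155.79.
Combined standard total = 907,900; weights = 0.2111, 0.1693, 0.1875, 0.1864, 0.2457.
2010–14: 0.2111×138.08 + 0.1693×211.84 + 0.1875×153.35 + 0.1864×207.87 + 0.2457×204.88 = 182.8500 per 100,000.
2000–04: 0.2111×145.43 + 0.1693×207.21 + 0.1875×140.58 + 0.1864×236.63 + 0.2457×155.79 = 174.5199 per 100,000.
The crude rates (181.26 vs 181.35) would put 2000–04 higher, but that reflects its age composition; once standardized to a common age structure, 2010–14 has the higher underlying rate.

2010–14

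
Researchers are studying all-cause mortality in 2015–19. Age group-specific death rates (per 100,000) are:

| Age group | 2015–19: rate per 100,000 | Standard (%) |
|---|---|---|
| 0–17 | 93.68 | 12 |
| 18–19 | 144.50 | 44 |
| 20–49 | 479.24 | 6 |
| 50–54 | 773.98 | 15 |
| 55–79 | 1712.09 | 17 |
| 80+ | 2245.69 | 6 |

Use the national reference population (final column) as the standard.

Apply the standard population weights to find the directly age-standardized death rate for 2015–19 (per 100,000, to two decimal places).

645.47

Standard weights: 0.12, 0.44, 0.06, 0.15, 0.17, 0.06.
Standardized rate: 0.1200×93.68 + 0.4400×144.50 + 0.0600×479.24 + 0.1500×773.98 + 0.1700×1712.09 + 0.0600×2245.69 = 645.4697 per 100,000.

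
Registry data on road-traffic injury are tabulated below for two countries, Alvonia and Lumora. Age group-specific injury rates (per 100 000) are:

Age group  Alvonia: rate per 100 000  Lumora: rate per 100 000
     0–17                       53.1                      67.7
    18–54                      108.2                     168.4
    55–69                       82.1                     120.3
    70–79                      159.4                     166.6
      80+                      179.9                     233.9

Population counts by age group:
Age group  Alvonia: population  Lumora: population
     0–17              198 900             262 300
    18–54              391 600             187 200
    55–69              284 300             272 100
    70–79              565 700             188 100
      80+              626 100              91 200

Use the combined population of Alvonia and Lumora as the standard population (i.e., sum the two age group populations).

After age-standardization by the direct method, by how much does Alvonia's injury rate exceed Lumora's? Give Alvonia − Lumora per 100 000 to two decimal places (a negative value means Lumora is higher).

Combined standard total = 3 067 500; weights = 0.1504, 0.1887, 0.1814, 0.2457, 0.2338.
Alvonia: 0.1504×53.1 + 0.1887×108.2 + 0.1814×82.1 + 0.2457×159.4 + 0.2338×179.9 = 124.5295 per 100 000.
Lumora: 0.1504×67.7 + 0.1887×168.4 + 0.1814×120.3 + 0.2457×166.6 + 0.2338×233.9 = 159.4092 per 100 000.
Difference = 124.5295 − 159.4092 = -34.8796.

-34.88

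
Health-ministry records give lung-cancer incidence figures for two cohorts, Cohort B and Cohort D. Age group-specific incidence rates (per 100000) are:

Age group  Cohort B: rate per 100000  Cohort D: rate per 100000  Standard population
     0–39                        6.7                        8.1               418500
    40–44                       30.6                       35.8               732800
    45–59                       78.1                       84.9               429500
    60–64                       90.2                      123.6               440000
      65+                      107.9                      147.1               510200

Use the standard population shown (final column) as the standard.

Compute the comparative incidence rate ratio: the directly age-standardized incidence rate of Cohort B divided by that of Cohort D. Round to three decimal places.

0.785

Standard total = 2531000; weights = 0.1653, 0.2895, 0.1697, 0.1738, 0.2016.
Cohort B: 0.1653×6.7 + 0.2895×30.6 + 0.1697×78.1 + 0.1738×90.2 + 0.2016×107.9 = 60.6520 per 100000.
Cohort D: 0.1653×8.1 + 0.2895×35.8 + 0.1697×84.9 + 0.1738×123.6 + 0.2016×147.1 = 77.2513 per 100000.
Ratio = 60.6520 ÷ 77.2513 = 0.78513.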